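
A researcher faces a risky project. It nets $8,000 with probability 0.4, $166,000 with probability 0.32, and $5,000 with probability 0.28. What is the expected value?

EV = 0.4 × 8000 + 0.32 × 166000 + 0.28 × 5000 = 3200 + 53120 + 1400 = 57720

$57,720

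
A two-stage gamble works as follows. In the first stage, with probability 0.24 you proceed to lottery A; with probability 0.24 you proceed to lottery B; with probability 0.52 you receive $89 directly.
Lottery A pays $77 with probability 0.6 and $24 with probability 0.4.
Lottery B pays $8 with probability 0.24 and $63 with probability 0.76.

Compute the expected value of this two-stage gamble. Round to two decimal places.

$71.62

EV(A) = 0.6 × 77 + 0.4 × 24 = 46.2 + 9.6 = 55.8
EV(B) = 0.24 × 8 + 0.76 × 63 = 1.92 + 47.88 = 49.8
Branch C: 89 (certain)
Overall = 0.24 × 55.8 + 0.24 × 49.8 + 0.52 × 89 = 13.392 + 11.952 + 46.28 = 71.624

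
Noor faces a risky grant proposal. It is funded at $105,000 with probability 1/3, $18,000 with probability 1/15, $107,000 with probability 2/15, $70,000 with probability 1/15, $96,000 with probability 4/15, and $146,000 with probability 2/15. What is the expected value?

$100,200

EV = 1/3 × 105000 + 1/15 × 18000 + 2/15 × 107000 + 1/15 × 70000 + 4/15 × 96000 + 2/15 × 146000 = 35000 + 1200 + 14266.6667 + 4666.6667 + 25600 + 19466.6667 = 100200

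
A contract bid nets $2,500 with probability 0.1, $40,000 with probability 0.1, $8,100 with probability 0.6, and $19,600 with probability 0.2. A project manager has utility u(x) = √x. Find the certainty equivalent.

$11,449

E[u] = 0.1·√2500 + 0.1·√40000 + 0.6·√8100 + 0.2·√19600 = 0.1·50 + 0.1·200 + 0.6·90 + 0.2·140 = 107
CE = (107)² = 11449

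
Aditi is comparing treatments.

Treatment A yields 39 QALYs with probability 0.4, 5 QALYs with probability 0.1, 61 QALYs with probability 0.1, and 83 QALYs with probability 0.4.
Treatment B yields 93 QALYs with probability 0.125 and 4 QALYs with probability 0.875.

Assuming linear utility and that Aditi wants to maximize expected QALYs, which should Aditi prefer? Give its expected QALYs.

Treatment A (55.4 QALYs)

Treatment A = 0.4 × 39 + 0.1 × 5 + 0.1 × 61 + 0.4 × 83 = 15.6 + 0.5 + 6.1 + 33.2 = 55.4
Treatment B = 0.125 × 93 + 0.875 × 4 = 11.625 + 3.5 = 15.125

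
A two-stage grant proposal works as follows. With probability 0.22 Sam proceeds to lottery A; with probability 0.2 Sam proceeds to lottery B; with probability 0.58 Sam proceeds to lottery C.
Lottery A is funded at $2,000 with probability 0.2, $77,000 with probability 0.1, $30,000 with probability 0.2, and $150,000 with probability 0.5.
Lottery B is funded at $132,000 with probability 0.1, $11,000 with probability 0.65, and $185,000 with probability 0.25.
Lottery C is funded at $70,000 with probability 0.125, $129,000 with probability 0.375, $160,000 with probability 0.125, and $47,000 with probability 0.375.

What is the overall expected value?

EV(A) = 0.2 × 2000 + 0.1 × 77000 + 0.2 × 30000 + 0.5 × 150000 = 400 + 7700 + 6000 + 75000 = 89100
EV(B) = 0.1 × 132000 + 0.65 × 11000 + 0.25 × 185000 = 13200 + 7150 + 46250 = 66600
EV(C) = 0.125 × 70000 + 0.375 × 129000 + 0.125 × 160000 + 0.375 × 47000 = 8750 + 48375 + 20000 + 17625 = 94750
Overall = 0.22 × 89100 + 0.2 × 66600 + 0.58 × 94750 = 19602 + 13320 + 54955 = 87877

$87,877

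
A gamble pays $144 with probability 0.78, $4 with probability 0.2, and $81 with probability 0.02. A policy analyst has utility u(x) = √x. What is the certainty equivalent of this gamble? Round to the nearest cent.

$98.80

E[u] = 0.78·√144 + 0.2·√4 + 0.02·√81 = 0.78·12 + 0.2·2 + 0.02·9 = 9.94
CE = (9.94)² = 98.8036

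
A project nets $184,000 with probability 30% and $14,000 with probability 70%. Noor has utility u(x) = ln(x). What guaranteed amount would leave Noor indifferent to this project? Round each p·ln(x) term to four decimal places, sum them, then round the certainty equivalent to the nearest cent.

E[u] = 0.3·ln(184000) + 0.7·ln(14000) = 3.6368 + 6.6828 = 10.3196
CE = e^10.3196 ≈ 30321.13

$30,321.13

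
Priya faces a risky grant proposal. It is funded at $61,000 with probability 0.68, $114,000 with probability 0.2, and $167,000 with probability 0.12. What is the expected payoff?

EV = 0.68 × 61000 + 0.2 × 114000 + 0.12 × 167000 = 41480 + 22800 + 20040 = 84320

$84,320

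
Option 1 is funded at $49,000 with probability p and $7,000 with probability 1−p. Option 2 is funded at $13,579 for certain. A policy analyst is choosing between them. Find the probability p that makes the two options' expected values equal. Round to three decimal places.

p = 0.157

p·49000 + (1−p)·7000 = 13579
42000p + 7000 = 13579
p = (13579 − 7000) / 42000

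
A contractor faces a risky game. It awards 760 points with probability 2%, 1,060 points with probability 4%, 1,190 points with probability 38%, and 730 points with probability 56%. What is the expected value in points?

918.6 points

EV = 0.02 × 760 + 0.04 × 1060 + 0.38 × 1190 + 0.56 × 730 = 15.2 + 42.4 + 452.2 + 408.8 = 918.6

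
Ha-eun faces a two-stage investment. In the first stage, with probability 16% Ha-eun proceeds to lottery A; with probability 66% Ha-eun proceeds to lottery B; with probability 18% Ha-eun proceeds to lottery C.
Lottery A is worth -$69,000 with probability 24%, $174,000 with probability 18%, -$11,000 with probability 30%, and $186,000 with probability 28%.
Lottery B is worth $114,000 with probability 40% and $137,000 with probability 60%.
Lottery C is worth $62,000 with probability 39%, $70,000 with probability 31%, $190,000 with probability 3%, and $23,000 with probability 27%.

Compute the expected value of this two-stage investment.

$104,916.60

EV(A) = 0.24 × (-69000) + 0.18 × 174000 + 0.3 × (-11000) + 0.28 × 186000 = -16560 + 31320 − 3300 + 52080 = 63540
EV(B) = 0.4 × 114000 + 0.6 × 137000 = 45600 + 82200 = 127800
EV(C) = 0.39 × 62000 + 0.31 × 70000 + 0.03 × 190000 + 0.27 × 23000 = 24180 + 21700 + 5700 + 6210 = 57790
Overall = 0.16 × 63540 + 0.66 × 127800 + 0.18 × 57790 = 10166.4 + 84348 + 10402.2 = 104916.6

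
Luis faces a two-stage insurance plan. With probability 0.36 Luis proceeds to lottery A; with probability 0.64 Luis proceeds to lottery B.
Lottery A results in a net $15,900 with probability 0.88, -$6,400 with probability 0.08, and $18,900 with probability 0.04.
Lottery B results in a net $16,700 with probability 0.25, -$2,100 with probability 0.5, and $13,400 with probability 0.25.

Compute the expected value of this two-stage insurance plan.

$9,268.96

EV(A) = 0.88 × 15900 + 0.08 × (-6400) + 0.04 × 18900 = 13992 − 512 + 756 = 14236
EV(B) = 0.25 × 16700 + 0.5 × (-2100) + 0.25 × 13400 = 4175 − 1050 + 3350 = 6475
Overall = 0.36 × 14236 + 0.64 × 6475 = 5124.96 + 4144 = 9268.96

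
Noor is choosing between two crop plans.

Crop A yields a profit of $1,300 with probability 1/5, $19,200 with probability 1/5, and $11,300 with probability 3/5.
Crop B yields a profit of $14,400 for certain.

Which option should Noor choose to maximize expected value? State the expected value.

Crop A = 1/5 × 1300 + 1/5 × 19200 + 3/5 × 11300 = 260 + 3840 + 6780 = 10880
Crop B: 14400 (certain)

Crop B ($14,400)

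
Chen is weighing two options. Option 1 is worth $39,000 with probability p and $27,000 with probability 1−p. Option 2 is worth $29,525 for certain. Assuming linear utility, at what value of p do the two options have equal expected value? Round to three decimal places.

p·39000 + (1−p)·27000 = 29525
12000p + 27000 = 29525
p = (29525 − 27000) / 12000

p = 0.210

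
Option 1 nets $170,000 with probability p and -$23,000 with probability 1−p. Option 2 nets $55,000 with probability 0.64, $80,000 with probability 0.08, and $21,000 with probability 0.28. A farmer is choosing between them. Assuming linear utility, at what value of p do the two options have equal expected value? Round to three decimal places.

p = 0.365

EV(Option 2) = 0.64 × 55000 + 0.08 × 80000 + 0.28 × 21000 = 35200 + 6400 + 5880 = 47480
p·170000 + (1−p)·(-23000) = 47480
193000p − 23000 = 47480
p = (47480 + 23000) / 193000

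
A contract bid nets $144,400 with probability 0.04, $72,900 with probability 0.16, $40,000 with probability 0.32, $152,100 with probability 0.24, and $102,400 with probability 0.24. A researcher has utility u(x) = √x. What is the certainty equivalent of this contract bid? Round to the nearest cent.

$85,731.84

E[u] = 0.04·√144400 + 0.16·√72900 + 0.32·√40000 + 0.24·√152100 + 0.24·√102400 = 0.04·380 + 0.16·270 + 0.32·200 + 0.24·390 + 0.24·320 = 292.8
CE = (292.8)² = 85731.84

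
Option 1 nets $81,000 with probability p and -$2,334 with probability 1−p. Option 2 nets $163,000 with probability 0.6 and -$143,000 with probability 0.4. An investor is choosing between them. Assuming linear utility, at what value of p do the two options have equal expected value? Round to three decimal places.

p = 0.515

EV(Option 2) = 0.6 × 163000 + 0.4 × (-143000) = 97800 − 57200 = 40600
p·81000 + (1−p)·(-2334) = 40600
83334p − 2334 = 40600
p = (40600 + 2334) / 83334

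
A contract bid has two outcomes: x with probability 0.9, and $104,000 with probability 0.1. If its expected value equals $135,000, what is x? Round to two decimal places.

0.9·x + 0.1·104000 = 135000
0.9·x = 135000 − 10400 = 124600
x = 124600 / 0.9 = 138444.4444

x = $138,444.44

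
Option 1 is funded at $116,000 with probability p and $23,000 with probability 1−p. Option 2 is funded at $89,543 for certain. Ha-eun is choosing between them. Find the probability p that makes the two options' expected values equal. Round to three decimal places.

p·116000 + (1−p)·23000 = 89543
93000p + 23000 = 89543
p = (89543 − 23000) / 93000

p = 0.716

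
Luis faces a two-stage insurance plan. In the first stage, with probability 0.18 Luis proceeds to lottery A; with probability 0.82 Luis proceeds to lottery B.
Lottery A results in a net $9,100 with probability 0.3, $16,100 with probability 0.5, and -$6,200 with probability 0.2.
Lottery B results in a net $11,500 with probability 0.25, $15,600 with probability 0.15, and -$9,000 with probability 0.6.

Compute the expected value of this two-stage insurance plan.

$1,565.50

EV(A) = 0.3 × 9100 + 0.5 × 16100 + 0.2 × (-6200) = 2730 + 8050 − 1240 = 9540
EV(B) = 0.25 × 11500 + 0.15 × 15600 + 0.6 × (-9000) = 2875 + 2340 − 5400 = -185
Overall = 0.18 × 9540 + 0.82 × (-185) = 1717.2 − 151.7 = 1565.5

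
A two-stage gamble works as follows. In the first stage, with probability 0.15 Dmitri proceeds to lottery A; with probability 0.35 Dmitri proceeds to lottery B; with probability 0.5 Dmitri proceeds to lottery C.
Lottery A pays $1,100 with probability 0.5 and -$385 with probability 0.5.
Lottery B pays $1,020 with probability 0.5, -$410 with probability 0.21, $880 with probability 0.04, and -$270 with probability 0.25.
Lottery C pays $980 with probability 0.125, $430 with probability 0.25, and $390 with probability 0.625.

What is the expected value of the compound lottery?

EV(A) = 0.5 × 1100 + 0.5 × (-385) = 550 − 192.5 = 357.5
EV(B) = 0.5 × 1020 + 0.21 × (-410) + 0.04 × 880 + 0.25 × (-270) = 510 − 86.1 + 35.2 − 67.5 = 391.6
EV(C) = 0.125 × 980 + 0.25 × 430 + 0.625 × 390 = 122.5 + 107.5 + 243.75 = 473.75
Overall = 0.15 × 357.5 + 0.35 × 391.6 + 0.5 × 473.75 = 53.625 + 137.06 + 236.875 = 427.56

$427.56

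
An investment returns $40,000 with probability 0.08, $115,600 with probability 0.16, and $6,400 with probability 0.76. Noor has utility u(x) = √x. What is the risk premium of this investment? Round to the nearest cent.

$9,346.56

E[u] = 0.08·√40000 + 0.16·√115600 + 0.76·√6400 = 0.08·200 + 0.16·340 + 0.76·80 = 131.2
CE = (131.2)² = 17213.44
Risk premium = EV − CE = 26560 − 17213.44 = 9346.56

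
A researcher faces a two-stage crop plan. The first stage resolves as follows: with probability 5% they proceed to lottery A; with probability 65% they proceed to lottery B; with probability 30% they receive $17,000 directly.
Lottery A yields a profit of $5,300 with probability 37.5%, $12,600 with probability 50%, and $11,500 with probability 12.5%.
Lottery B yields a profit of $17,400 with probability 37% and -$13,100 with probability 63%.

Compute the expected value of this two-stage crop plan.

EV(A) = 0.375 × 5300 + 0.5 × 12600 + 0.125 × 11500 = 1987.5 + 6300 + 1437.5 = 9725
EV(B) = 0.37 × 17400 + 0.63 × (-13100) = 6438 − 8253 = -1815
Branch C: 17000 (certain)
Overall = 0.05 × 9725 + 0.65 × (-1815) + 0.3 × 17000 = 486.25 − 1179.75 + 5100 = 4406.5

$4,406.50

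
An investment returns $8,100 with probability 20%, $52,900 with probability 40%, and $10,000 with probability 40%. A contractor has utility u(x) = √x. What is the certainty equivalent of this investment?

E[u] = 0.2·√8100 + 0.4·√52900 + 0.4·√10000 = 0.2·90 + 0.4·230 + 0.4·100 = 150
CE = (150)² = 22500

$22,500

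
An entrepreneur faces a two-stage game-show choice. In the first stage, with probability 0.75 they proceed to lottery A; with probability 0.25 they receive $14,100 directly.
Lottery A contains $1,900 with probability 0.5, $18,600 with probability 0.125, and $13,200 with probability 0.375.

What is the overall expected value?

EV(A) = 0.5 × 1900 + 0.125 × 18600 + 0.375 × 13200 = 950 + 2325 + 4950 = 8225
Branch B: 14100 (certain)
Overall = 0.75 × 8225 + 0.25 × 14100 = 6168.75 + 3525 = 9693.75

$9,693.75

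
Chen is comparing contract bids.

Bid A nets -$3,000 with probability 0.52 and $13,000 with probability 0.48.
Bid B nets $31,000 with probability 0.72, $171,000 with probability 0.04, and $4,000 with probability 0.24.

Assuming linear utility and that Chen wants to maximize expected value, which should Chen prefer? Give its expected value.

Bid B ($30,120)

Bid A = 0.52 × (-3000) + 0.48 × 13000 = -1560 + 6240 = 4680
Bid B = 0.72 × 31000 + 0.04 × 171000 + 0.24 × 4000 = 22320 + 6840 + 960 = 30120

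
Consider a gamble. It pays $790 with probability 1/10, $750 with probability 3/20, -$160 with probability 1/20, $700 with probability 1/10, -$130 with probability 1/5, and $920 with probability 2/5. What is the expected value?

EV = 1/10 × 790 + 3/20 × 750 + 1/20 × (-160) + 1/10 × 700 + 1/5 × (-130) + 2/5 × 920 = 79 + 112.5 − 8 + 70 − 26 + 368 = 595.5

$595.50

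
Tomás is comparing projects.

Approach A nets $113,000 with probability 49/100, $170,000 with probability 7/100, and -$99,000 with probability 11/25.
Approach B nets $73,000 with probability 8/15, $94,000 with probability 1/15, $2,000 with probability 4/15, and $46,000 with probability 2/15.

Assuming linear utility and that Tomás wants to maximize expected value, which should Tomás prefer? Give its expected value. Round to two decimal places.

Approach A = 49/100 × 113000 + 7/100 × 170000 + 11/25 × (-99000) = 55370 + 11900 − 43560 = 23710
Approach B = 8/15 × 73000 + 1/15 × 94000 + 4/15 × 2000 + 2/15 × 46000 = 38933.3333 + 6266.6667 + 533.3333 + 6133.3333 = 51866.6667

Approach B ($51,866.67)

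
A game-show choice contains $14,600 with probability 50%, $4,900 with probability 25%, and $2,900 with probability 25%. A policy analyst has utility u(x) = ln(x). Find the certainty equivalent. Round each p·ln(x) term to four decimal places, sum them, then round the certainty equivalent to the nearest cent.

E[u] = 0.5·ln(14600) + 0.25·ln(4900) + 0.25·ln(2900) = 4.7944 + 2.1242 + 1.9931 = 8.9117
CE = e^8.9117 ≈ 7418.26

$7,418.26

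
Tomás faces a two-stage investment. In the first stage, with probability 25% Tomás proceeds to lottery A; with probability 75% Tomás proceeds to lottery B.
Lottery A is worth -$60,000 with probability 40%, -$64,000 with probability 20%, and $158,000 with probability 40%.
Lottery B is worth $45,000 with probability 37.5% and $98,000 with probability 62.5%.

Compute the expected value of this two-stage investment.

EV(A) = 0.4 × (-60000) + 0.2 × (-64000) + 0.4 × 158000 = -24000 − 12800 + 63200 = 26400
EV(B) = 0.375 × 45000 + 0.625 × 98000 = 16875 + 61250 = 78125
Overall = 0.25 × 26400 + 0.75 × 78125 = 6600 + 58593.75 = 65193.75

$65,193.75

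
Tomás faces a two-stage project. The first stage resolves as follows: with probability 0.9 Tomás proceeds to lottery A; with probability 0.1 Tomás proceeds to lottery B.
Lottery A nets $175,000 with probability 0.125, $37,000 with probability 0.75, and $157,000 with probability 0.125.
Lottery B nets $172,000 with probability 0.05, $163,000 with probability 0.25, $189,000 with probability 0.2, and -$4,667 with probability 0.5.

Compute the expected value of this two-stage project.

EV(A) = 0.125 × 175000 + 0.75 × 37000 + 0.125 × 157000 = 21875 + 27750 + 19625 = 69250
EV(B) = 0.05 × 172000 + 0.25 × 163000 + 0.2 × 189000 + 0.5 × (-4667) = 8600 + 40750 + 37800 − 2333.5 = 84816.5
Overall = 0.9 × 69250 + 0.1 × 84816.5 = 62325 + 8481.65 = 70806.65

$70,806.65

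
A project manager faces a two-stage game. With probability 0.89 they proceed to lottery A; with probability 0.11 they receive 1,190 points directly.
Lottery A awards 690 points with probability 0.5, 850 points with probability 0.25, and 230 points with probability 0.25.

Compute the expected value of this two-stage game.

678.25 points

EV(A) = 0.5 × 690 + 0.25 × 850 + 0.25 × 230 = 345 + 212.5 + 57.5 = 615
Branch B: 1190 (certain)
Overall = 0.89 × 615 + 0.11 × 1190 = 547.35 + 130.9 = 678.25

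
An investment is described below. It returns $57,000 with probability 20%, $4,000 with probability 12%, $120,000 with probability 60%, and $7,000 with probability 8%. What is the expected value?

$84,440

EV = 0.2 × 57000 + 0.12 × 4000 + 0.6 × 120000 + 0.08 × 7000 = 11400 + 480 + 72000 + 560 = 84440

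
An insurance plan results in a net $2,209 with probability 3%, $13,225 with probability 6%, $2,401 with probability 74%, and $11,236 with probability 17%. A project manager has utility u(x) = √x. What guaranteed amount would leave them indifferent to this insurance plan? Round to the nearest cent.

E[u] = 0.03·√2209 + 0.06·√13225 + 0.74·√2401 + 0.17·√11236 = 0.03·47 + 0.06·115 + 0.74·49 + 0.17·106 = 62.59
CE = (62.59)² = 3917.5081

$3,917.51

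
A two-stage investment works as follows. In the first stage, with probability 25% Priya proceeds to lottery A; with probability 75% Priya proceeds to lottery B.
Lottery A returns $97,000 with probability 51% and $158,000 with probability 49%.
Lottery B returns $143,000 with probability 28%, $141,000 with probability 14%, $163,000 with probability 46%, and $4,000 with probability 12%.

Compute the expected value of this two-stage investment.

EV(A) = 0.51 × 97000 + 0.49 × 158000 = 49470 + 77420 = 126890
EV(B) = 0.28 × 143000 + 0.14 × 141000 + 0.46 × 163000 + 0.12 × 4000 = 40040 + 19740 + 74980 + 480 = 135240
Overall = 0.25 × 126890 + 0.75 × 135240 = 31722.5 + 101430 = 133152.5

$133,152.50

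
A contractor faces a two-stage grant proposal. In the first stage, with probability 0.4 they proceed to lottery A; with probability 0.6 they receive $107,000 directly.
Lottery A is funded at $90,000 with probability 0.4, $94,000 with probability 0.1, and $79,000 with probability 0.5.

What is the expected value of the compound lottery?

$98,160

EV(A) = 0.4 × 90000 + 0.1 × 94000 + 0.5 × 79000 = 36000 + 9400 + 39500 = 84900
Branch B: 107000 (certain)
Overall = 0.4 × 84900 + 0.6 × 107000 = 33960 + 64200 = 98160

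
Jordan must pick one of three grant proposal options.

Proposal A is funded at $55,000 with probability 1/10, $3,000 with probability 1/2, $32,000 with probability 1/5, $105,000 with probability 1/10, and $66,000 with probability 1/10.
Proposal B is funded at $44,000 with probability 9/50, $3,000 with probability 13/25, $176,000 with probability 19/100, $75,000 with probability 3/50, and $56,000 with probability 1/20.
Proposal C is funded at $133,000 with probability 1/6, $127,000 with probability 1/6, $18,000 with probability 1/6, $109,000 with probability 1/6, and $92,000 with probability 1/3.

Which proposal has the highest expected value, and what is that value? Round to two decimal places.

Proposal C ($95,166.67)

Proposal A = 1/10 × 55000 + 1/2 × 3000 + 1/5 × 32000 + 1/10 × 105000 + 1/10 × 66000 = 5500 + 1500 + 6400 + 10500 + 6600 = 30500
Proposal B = 9/50 × 44000 + 13/25 × 3000 + 19/100 × 176000 + 3/50 × 75000 + 1/20 × 56000 = 7920 + 1560 + 33440 + 4500 + 2800 = 50220
Proposal C = 1/6 × 133000 + 1/6 × 127000 + 1/6 × 18000 + 1/6 × 109000 + 1/3 × 92000 = 22166.6667 + 21166.6667 + 3000 + 18166.6667 + 30666.6667 = 95166.6667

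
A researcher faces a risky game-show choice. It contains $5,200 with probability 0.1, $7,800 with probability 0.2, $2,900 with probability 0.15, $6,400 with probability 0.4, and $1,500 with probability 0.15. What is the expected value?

EV = 0.1 × 5200 + 0.2 × 7800 + 0.15 × 2900 + 0.4 × 6400 + 0.15 × 1500 = 520 + 1560 + 435 + 2560 + 225 = 5300

$5,300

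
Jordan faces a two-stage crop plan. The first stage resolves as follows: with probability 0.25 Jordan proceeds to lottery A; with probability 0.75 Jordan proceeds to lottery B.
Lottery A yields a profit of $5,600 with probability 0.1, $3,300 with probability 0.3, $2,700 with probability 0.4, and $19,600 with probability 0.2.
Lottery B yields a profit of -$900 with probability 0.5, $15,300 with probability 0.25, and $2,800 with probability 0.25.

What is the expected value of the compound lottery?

$4,693.75

EV(A) = 0.1 × 5600 + 0.3 × 3300 + 0.4 × 2700 + 0.2 × 19600 = 560 + 990 + 1080 + 3920 = 6550
EV(B) = 0.5 × (-900) + 0.25 × 15300 + 0.25 × 2800 = -450 + 3825 + 700 = 4075
Overall = 0.25 × 6550 + 0.75 × 4075 = 1637.5 + 3056.25 = 4693.75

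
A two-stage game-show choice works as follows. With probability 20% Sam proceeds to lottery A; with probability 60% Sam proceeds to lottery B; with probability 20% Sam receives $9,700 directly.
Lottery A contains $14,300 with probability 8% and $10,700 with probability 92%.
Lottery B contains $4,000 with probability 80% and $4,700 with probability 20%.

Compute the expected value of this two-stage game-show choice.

EV(A) = 0.08 × 14300 + 0.92 × 10700 = 1144 + 9844 = 10988
EV(B) = 0.8 × 4000 + 0.2 × 4700 = 3200 + 940 = 4140
Branch C: 9700 (certain)
Overall = 0.2 × 10988 + 0.6 × 4140 + 0.2 × 9700 = 2197.6 + 2484 + 1940 = 6621.6

$6,621.60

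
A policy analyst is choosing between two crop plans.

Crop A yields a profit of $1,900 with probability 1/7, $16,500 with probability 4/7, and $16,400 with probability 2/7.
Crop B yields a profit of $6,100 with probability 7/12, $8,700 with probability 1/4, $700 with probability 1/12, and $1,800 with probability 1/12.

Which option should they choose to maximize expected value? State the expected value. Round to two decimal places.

Crop A = 1/7 × 1900 + 4/7 × 16500 + 2/7 × 16400 = 271.4286 + 9428.5714 + 4685.7143 = 14385.7143
Crop B = 7/12 × 6100 + 1/4 × 8700 + 1/12 × 700 + 1/12 × 1800 = 3558.3333 + 2175 + 58.3333 + 150 = 5941.6667

Crop A ($14,385.71)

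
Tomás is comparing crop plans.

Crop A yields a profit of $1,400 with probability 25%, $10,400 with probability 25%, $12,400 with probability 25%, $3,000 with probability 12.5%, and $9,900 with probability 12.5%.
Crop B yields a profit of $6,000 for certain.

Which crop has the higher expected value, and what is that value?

Crop A ($7,662.50)

Crop A = 0.25 × 1400 + 0.25 × 10400 + 0.25 × 12400 + 0.125 × 3000 + 0.125 × 9900 = 350 + 2600 + 3100 + 375 + 1237.5 = 7662.5
Crop B: 6000 (certain)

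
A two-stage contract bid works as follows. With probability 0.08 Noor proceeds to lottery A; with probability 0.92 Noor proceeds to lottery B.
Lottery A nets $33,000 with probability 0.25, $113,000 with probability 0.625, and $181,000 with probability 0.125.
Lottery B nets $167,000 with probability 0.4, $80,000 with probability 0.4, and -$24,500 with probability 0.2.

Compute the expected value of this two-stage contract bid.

EV(A) = 0.25 × 33000 + 0.625 × 113000 + 0.125 × 181000 = 8250 + 70625 + 22625 = 101500
EV(B) = 0.4 × 167000 + 0.4 × 80000 + 0.2 × (-24500) = 66800 + 32000 − 4900 = 93900
Overall = 0.08 × 101500 + 0.92 × 93900 = 8120 + 86388 = 94508

$94,508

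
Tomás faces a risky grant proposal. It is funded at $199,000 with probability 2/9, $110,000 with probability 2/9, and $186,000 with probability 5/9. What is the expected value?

EV = 2/9 × 199000 + 2/9 × 110000 + 5/9 × 186000 = 44222.2222 + 24444.4444 + 103333.3333 = 172000

$172,000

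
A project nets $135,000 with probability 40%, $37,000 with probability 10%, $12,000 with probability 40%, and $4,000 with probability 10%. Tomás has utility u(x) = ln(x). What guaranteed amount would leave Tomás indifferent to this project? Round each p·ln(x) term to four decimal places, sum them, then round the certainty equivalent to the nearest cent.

E[u] = 0.4·ln(135000) + 0.1·ln(37000) + 0.4·ln(12000) + 0.1·ln(4000) = 4.7252 + 1.0519 + 3.7571 + 0.8294 = 10.3636
CE = e^10.3636 ≈ 31685.04

$31,685.04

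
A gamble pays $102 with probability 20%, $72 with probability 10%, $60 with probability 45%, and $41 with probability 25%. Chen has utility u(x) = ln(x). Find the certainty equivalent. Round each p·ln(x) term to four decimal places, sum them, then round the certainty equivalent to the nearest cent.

$61.78

E[u] = 0.2·ln(102) + 0.1·ln(72) + 0.45·ln(60) + 0.25·ln(41) = 0.9250 + 0.4277 + 1.8425 + 0.9284 = 4.1236
CE = e^4.1236 ≈ 61.78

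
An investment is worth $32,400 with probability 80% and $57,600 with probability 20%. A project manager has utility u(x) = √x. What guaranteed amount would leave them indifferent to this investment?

$36,864

E[u] = 0.8·√32400 + 0.2·√57600 = 0.8·180 + 0.2·240 = 192
CE = (192)² = 36864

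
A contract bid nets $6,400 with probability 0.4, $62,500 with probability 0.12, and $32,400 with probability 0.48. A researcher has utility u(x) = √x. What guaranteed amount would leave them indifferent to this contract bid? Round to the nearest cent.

$22,022.56

E[u] = 0.4·√6400 + 0.12·√62500 + 0.48·√32400 = 0.4·80 + 0.12·250 + 0.48·180 = 148.4
CE = (148.4)² = 22022.56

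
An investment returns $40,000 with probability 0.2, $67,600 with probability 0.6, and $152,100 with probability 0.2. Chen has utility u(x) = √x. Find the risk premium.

E[u] = 0.2·√40000 + 0.6·√67600 + 0.2·√152100 = 0.2·200 + 0.6·260 + 0.2·390 = 274
CE = (274)² = 75076
Risk premium = EV − CE = 78980 − 75076 = 3904

$3,904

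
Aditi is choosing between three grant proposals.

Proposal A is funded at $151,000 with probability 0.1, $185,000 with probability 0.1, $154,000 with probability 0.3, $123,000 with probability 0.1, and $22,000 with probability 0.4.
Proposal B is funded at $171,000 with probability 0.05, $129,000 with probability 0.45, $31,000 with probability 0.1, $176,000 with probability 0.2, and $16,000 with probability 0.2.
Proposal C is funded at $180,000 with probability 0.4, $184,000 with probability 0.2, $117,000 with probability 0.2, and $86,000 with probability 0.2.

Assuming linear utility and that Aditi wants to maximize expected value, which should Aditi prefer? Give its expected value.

Proposal C ($149,400)

Proposal A = 0.1 × 151000 + 0.1 × 185000 + 0.3 × 154000 + 0.1 × 123000 + 0.4 × 22000 = 15100 + 18500 + 46200 + 12300 + 8800 = 100900
Proposal B = 0.05 × 171000 + 0.45 × 129000 + 0.1 × 31000 + 0.2 × 176000 + 0.2 × 16000 = 8550 + 58050 + 3100 + 35200 + 3200 = 108100
Proposal C = 0.4 × 180000 + 0.2 × 184000 + 0.2 × 117000 + 0.2 × 86000 = 72000 + 36800 + 23400 + 17200 = 149400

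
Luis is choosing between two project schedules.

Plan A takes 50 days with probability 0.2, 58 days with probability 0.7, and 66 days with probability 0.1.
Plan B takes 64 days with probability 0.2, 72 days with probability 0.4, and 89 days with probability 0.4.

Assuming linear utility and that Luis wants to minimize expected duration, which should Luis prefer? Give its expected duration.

Plan A (57.2 days)

Plan A = 0.2 × 50 + 0.7 × 58 + 0.1 × 66 = 10 + 40.6 + 6.6 = 57.2
Plan B = 0.2 × 64 + 0.4 × 72 + 0.4 × 89 = 12.8 + 28.8 + 35.6 = 77.2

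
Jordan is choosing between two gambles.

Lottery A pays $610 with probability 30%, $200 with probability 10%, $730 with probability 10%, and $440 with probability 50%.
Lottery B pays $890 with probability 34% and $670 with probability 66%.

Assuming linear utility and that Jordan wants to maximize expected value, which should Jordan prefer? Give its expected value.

Lottery A = 0.3 × 610 + 0.1 × 200 + 0.1 × 730 + 0.5 × 440 = 183 + 20 + 73 + 220 = 496
Lottery B = 0.34 × 890 + 0.66 × 670 = 302.6 + 442.2 = 744.8

Lottery B ($744.80)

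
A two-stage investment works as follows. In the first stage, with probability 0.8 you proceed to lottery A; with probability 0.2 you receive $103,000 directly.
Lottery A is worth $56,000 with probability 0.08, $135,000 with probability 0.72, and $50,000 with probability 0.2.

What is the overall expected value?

EV(A) = 0.08 × 56000 + 0.72 × 135000 + 0.2 × 50000 = 4480 + 97200 + 10000 = 111680
Branch B: 103000 (certain)
Overall = 0.8 × 111680 + 0.2 × 103000 = 89344 + 20600 = 109944

$109,944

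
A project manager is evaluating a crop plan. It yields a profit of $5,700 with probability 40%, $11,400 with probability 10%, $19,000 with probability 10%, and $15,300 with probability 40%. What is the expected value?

EV = 0.4 × 5700 + 0.1 × 11400 + 0.1 × 19000 + 0.4 × 15300 = 2280 + 1140 + 1900 + 6120 = 11440

$11,440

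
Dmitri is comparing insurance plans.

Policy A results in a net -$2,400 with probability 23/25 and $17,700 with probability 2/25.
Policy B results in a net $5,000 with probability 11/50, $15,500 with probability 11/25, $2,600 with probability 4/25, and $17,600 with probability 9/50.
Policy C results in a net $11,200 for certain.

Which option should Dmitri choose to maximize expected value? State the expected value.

Policy A = 23/25 × (-2400) + 2/25 × 17700 = -2208 + 1416 = -792
Policy B = 11/50 × 5000 + 11/25 × 15500 + 4/25 × 2600 + 9/50 × 17600 = 1100 + 6820 + 416 + 3168 = 11504
Policy C: 11200 (certain)

Policy B ($11,504)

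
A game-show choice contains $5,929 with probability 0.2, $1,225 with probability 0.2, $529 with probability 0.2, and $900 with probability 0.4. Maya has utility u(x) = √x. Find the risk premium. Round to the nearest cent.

$375.60

E[u] = 0.2·√5929 + 0.2·√1225 + 0.2·√529 + 0.4·√900 = 0.2·77 + 0.2·35 + 0.2·23 + 0.4·30 = 39
CE = (39)² = 1521
Risk premium = EV − CE = 1896.6 − 1521 = 375.6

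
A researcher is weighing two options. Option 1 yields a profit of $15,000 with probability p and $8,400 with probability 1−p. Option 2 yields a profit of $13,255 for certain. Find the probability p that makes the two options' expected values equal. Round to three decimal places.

p = 0.736

p·15000 + (1−p)·8400 = 13255
6600p + 8400 = 13255
p = (13255 − 8400) / 6600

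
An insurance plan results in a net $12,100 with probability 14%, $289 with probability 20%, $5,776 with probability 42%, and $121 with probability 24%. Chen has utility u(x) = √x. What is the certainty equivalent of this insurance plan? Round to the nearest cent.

E[u] = 0.14·√12100 + 0.2·√289 + 0.42·√5776 + 0.24·√121 = 0.14·110 + 0.2·17 + 0.42·76 + 0.24·11 = 53.36
CE = (53.36)² = 2847.2896

$2,847.29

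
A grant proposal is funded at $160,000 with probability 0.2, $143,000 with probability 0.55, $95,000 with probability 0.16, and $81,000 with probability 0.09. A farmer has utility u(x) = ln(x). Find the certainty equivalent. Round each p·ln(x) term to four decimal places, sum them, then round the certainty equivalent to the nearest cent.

$130,157.43

E[u] = 0.2·ln(160000) + 0.55·ln(143000) + 0.16·ln(95000) + 0.09·ln(81000) = 2.3966 + 6.5288 + 1.8339 + 1.0172 = 11.7765
CE = e^11.7765 ≈ 130157.43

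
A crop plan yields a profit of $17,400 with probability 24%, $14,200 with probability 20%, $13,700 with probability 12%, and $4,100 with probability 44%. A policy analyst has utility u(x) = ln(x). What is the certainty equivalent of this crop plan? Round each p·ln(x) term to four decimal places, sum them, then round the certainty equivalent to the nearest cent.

$8,593.83

E[u] = 0.24·ln(17400) + 0.2·ln(14200) + 0.12·ln(13700) + 0.44·ln(4100) = 2.3434 + 1.9122 + 1.1430 + 3.6602 = 9.0588
CE = e^9.0588 ≈ 8593.83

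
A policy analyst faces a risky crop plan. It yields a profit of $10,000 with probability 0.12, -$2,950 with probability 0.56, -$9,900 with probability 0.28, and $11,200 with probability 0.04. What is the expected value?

-$2,776

EV = 0.12 × 10000 + 0.56 × (-2950) + 0.28 × (-9900) + 0.04 × 11200 = 1200 − 1652 − 2772 + 448 = -2776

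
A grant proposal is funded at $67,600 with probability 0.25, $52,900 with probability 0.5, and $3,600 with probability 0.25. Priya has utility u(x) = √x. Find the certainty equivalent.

$38,025

E[u] = 0.25·√67600 + 0.5·√52900 + 0.25·√3600 = 0.25·260 + 0.5·230 + 0.25·60 = 195
CE = (195)² = 38025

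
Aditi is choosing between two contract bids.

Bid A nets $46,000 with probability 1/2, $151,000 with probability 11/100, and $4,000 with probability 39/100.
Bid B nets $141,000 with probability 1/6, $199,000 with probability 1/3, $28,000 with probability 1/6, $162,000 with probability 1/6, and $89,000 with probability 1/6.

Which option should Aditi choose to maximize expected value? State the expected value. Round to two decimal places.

Bid B ($136,333.33)

Bid A = 1/2 × 46000 + 11/100 × 151000 + 39/100 × 4000 = 23000 + 16610 + 1560 = 41170
Bid B = 1/6 × 141000 + 1/3 × 199000 + 1/6 × 28000 + 1/6 × 162000 + 1/6 × 89000 = 23500 + 66333.3333 + 4666.6667 + 27000 + 14833.3333 = 136333.3333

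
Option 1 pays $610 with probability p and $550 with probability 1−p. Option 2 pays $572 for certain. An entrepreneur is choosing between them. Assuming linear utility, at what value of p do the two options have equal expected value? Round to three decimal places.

p = 0.367

p·610 + (1−p)·550 = 572
60p + 550 = 572
p = (572 − 550) / 60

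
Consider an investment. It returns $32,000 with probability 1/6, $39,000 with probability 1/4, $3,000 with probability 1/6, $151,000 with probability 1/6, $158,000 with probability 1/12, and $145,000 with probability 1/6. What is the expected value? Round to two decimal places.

$78,083.33

EV = 1/6 × 32000 + 1/4 × 39000 + 1/6 × 3000 + 1/6 × 151000 + 1/12 × 158000 + 1/6 × 145000 = 5333.3333 + 9750 + 500 + 25166.6667 + 13166.6667 + 24166.6667 = 78083.3333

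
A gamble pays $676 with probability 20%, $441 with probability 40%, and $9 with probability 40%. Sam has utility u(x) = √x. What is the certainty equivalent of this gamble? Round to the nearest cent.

E[u] = 0.2·√676 + 0.4·√441 + 0.4·√9 = 0.2·26 + 0.4·21 + 0.4·3 = 14.8
CE = (14.8)² = 219.04

$219.04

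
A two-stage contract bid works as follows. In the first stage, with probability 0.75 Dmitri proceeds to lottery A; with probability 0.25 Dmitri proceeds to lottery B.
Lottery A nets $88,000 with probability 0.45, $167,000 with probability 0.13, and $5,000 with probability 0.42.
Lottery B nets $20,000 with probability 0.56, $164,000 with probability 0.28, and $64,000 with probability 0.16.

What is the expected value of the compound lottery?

EV(A) = 0.45 × 88000 + 0.13 × 167000 + 0.42 × 5000 = 39600 + 21710 + 2100 = 63410
EV(B) = 0.56 × 20000 + 0.28 × 164000 + 0.16 × 64000 = 11200 + 45920 + 10240 = 67360
Overall = 0.75 × 63410 + 0.25 × 67360 = 47557.5 + 16840 = 64397.5

$64,397.50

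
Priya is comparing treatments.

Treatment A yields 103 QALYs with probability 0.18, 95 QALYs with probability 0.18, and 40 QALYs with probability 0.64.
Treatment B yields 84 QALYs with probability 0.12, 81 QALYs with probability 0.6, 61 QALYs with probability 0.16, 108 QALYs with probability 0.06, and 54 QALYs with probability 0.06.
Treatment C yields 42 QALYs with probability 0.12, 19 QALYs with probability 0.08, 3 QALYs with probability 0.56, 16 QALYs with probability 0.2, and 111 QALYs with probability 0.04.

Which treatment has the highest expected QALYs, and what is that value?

Treatment A = 0.18 × 103 + 0.18 × 95 + 0.64 × 40 = 18.54 + 17.1 + 25.6 = 61.24
Treatment B = 0.12 × 84 + 0.6 × 81 + 0.16 × 61 + 0.06 × 108 + 0.06 × 54 = 10.08 + 48.6 + 9.76 + 6.48 + 3.24 = 78.16
Treatment C = 0.12 × 42 + 0.08 × 19 + 0.56 × 3 + 0.2 × 16 + 0.04 × 111 = 5.04 + 1.52 + 1.68 + 3.2 + 4.44 = 15.88

Treatment B (78.16 QALYs)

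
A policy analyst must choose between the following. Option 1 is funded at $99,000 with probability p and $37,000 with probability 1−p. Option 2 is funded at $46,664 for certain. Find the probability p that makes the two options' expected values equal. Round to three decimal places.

p·99000 + (1−p)·37000 = 46664
62000p + 37000 = 46664
p = (46664 − 37000) / 62000

p = 0.156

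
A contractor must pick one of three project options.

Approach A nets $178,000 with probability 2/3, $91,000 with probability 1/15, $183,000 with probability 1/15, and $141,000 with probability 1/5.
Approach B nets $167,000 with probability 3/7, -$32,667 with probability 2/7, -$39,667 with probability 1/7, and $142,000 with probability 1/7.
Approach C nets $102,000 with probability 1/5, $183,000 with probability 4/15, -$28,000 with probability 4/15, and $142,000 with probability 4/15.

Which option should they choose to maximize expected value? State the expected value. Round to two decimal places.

Approach A = 2/3 × 178000 + 1/15 × 91000 + 1/15 × 183000 + 1/5 × 141000 = 118666.6667 + 6066.6667 + 12200 + 28200 = 165133.3333
Approach B = 3/7 × 167000 + 2/7 × (-32667) + 1/7 × (-39667) + 1/7 × 142000 = 71571.4286 − 9333.4286 − 5666.7143 + 20285.7143 = 76857
Approach C = 1/5 × 102000 + 4/15 × 183000 + 4/15 × (-28000) + 4/15 × 142000 = 20400 + 48800 − 7466.6667 + 37866.6667 = 99600

Approach A ($165,133.33)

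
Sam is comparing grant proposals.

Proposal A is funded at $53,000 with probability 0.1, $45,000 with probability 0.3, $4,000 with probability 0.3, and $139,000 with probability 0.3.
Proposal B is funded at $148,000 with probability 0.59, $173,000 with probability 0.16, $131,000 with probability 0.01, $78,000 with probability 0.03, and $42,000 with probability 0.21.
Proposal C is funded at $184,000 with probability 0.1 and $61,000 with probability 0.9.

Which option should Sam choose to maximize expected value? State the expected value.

Proposal B ($127,470)

Proposal A = 0.1 × 53000 + 0.3 × 45000 + 0.3 × 4000 + 0.3 × 139000 = 5300 + 13500 + 1200 + 41700 = 61700
Proposal B = 0.59 × 148000 + 0.16 × 173000 + 0.01 × 131000 + 0.03 × 78000 + 0.21 × 42000 = 87320 + 27680 + 1310 + 2340 + 8820 = 127470
Proposal C = 0.1 × 184000 + 0.9 × 61000 = 18400 + 54900 = 73300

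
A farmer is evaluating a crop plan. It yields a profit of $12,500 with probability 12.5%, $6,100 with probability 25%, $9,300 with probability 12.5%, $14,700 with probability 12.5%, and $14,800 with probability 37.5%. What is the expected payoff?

$11,637.50

EV = 0.125 × 12500 + 0.25 × 6100 + 0.125 × 9300 + 0.125 × 14700 + 0.375 × 14800 = 1562.5 + 1525 + 1162.5 + 1837.5 + 5550 = 11637.5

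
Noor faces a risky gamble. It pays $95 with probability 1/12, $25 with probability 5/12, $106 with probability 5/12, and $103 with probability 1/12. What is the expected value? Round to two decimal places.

$71.08

EV = 1/12 × 95 + 5/12 × 25 + 5/12 × 106 + 1/12 × 103 = 7.9167 + 10.4167 + 44.1667 + 8.5833 = 71.0833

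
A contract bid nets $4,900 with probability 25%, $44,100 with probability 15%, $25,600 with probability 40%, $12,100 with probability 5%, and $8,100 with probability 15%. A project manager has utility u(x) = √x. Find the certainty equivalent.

E[u] = 0.25·√4900 + 0.15·√44100 + 0.4·√25600 + 0.05·√12100 + 0.15·√8100 = 0.25·70 + 0.15·210 + 0.4·160 + 0.05·110 + 0.15·90 = 132
CE = (132)² = 17424

$17,424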